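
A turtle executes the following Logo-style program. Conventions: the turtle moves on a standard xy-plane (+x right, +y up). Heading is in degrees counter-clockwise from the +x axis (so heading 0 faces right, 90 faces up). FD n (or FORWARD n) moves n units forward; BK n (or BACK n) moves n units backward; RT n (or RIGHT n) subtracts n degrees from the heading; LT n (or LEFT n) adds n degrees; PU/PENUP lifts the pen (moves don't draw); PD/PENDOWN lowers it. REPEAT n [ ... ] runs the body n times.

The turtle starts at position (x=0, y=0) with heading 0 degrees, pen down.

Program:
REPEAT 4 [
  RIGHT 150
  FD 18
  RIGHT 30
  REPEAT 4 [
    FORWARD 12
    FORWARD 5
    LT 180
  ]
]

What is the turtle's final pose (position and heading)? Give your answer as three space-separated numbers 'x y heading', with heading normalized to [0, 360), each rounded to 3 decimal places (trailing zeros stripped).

Answer: 0 0 0

Derivation:
Executing turtle program step by step:
Start: pos=(0,0), heading=0, pen down
REPEAT 4 [
  -- iteration 1/4 --
  RT 150: heading 0 -> 210
  FD 18: (0,0) -> (-15.588,-9) [heading=210, draw]
  RT 30: heading 210 -> 180
  REPEAT 4 [
    -- iteration 1/4 --
    FD 12: (-15.588,-9) -> (-27.588,-9) [heading=180, draw]
    FD 5: (-27.588,-9) -> (-32.588,-9) [heading=180, draw]
    LT 180: heading 180 -> 0
    -- iteration 2/4 --
    FD 12: (-32.588,-9) -> (-20.588,-9) [heading=0, draw]
    FD 5: (-20.588,-9) -> (-15.588,-9) [heading=0, draw]
    LT 180: heading 0 -> 180
    -- iteration 3/4 --
    FD 12: (-15.588,-9) -> (-27.588,-9) [heading=180, draw]
    FD 5: (-27.588,-9) -> (-32.588,-9) [heading=180, draw]
    LT 180: heading 180 -> 0
    -- iteration 4/4 --
    FD 12: (-32.588,-9) -> (-20.588,-9) [heading=0, draw]
    FD 5: (-20.588,-9) -> (-15.588,-9) [heading=0, draw]
    LT 180: heading 0 -> 180
  ]
  -- iteration 2/4 --
  RT 150: heading 180 -> 30
  FD 18: (-15.588,-9) -> (0,0) [heading=30, draw]
  RT 30: heading 30 -> 0
  REPEAT 4 [
    -- iteration 1/4 --
    FD 12: (0,0) -> (12,0) [heading=0, draw]
    FD 5: (12,0) -> (17,0) [heading=0, draw]
    LT 180: heading 0 -> 180
    -- iteration 2/4 --
    FD 12: (17,0) -> (5,0) [heading=180, draw]
    FD 5: (5,0) -> (0,0) [heading=180, draw]
    LT 180: heading 180 -> 0
    -- iteration 3/4 --
    FD 12: (0,0) -> (12,0) [heading=0, draw]
    FD 5: (12,0) -> (17,0) [heading=0, draw]
    LT 180: heading 0 -> 180
    -- iteration 4/4 --
    FD 12: (17,0) -> (5,0) [heading=180, draw]
    FD 5: (5,0) -> (0,0) [heading=180, draw]
    LT 180: heading 180 -> 0
  ]
  -- iteration 3/4 --
  RT 150: heading 0 -> 210
  FD 18: (0,0) -> (-15.588,-9) [heading=210, draw]
  RT 30: heading 210 -> 180
  REPEAT 4 [
    -- iteration 1/4 --
    FD 12: (-15.588,-9) -> (-27.588,-9) [heading=180, draw]
    FD 5: (-27.588,-9) -> (-32.588,-9) [heading=180, draw]
    LT 180: heading 180 -> 0
    -- iteration 2/4 --
    FD 12: (-32.588,-9) -> (-20.588,-9) [heading=0, draw]
    FD 5: (-20.588,-9) -> (-15.588,-9) [heading=0, draw]
    LT 180: heading 0 -> 180
    -- iteration 3/4 --
    FD 12: (-15.588,-9) -> (-27.588,-9) [heading=180, draw]
    FD 5: (-27.588,-9) -> (-32.588,-9) [heading=180, draw]
    LT 180: heading 180 -> 0
    -- iteration 4/4 --
    FD 12: (-32.588,-9) -> (-20.588,-9) [heading=0, draw]
    FD 5: (-20.588,-9) -> (-15.588,-9) [heading=0, draw]
    LT 180: heading 0 -> 180
  ]
  -- iteration 4/4 --
  RT 150: heading 180 -> 30
  FD 18: (-15.588,-9) -> (0,0) [heading=30, draw]
  RT 30: heading 30 -> 0
  REPEAT 4 [
    -- iteration 1/4 --
    FD 12: (0,0) -> (12,0) [heading=0, draw]
    FD 5: (12,0) -> (17,0) [heading=0, draw]
    LT 180: heading 0 -> 180
    -- iteration 2/4 --
    FD 12: (17,0) -> (5,0) [heading=180, draw]
    FD 5: (5,0) -> (0,0) [heading=180, draw]
    LT 180: heading 180 -> 0
    -- iteration 3/4 --
    FD 12: (0,0) -> (12,0) [heading=0, draw]
    FD 5: (12,0) -> (17,0) [heading=0, draw]
    LT 180: heading 0 -> 180
    -- iteration 4/4 --
    FD 12: (17,0) -> (5,0) [heading=180, draw]
    FD 5: (5,0) -> (0,0) [heading=180, draw]
    LT 180: heading 180 -> 0
  ]
]
Final: pos=(0,0), heading=0, 36 segment(s) drawn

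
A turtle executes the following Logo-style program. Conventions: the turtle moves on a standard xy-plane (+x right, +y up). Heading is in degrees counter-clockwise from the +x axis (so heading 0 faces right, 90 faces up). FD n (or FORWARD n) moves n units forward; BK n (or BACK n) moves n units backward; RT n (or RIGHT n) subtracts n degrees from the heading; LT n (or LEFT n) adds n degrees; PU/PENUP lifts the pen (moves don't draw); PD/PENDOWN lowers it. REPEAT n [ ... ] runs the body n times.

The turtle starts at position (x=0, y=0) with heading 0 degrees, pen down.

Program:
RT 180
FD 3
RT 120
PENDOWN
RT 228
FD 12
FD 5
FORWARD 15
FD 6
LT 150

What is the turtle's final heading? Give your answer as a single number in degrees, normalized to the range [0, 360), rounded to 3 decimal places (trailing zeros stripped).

Answer: 342

Derivation:
Executing turtle program step by step:
Start: pos=(0,0), heading=0, pen down
RT 180: heading 0 -> 180
FD 3: (0,0) -> (-3,0) [heading=180, draw]
RT 120: heading 180 -> 60
PD: pen down
RT 228: heading 60 -> 192
FD 12: (-3,0) -> (-14.738,-2.495) [heading=192, draw]
FD 5: (-14.738,-2.495) -> (-19.629,-3.534) [heading=192, draw]
FD 15: (-19.629,-3.534) -> (-34.301,-6.653) [heading=192, draw]
FD 6: (-34.301,-6.653) -> (-40.17,-7.901) [heading=192, draw]
LT 150: heading 192 -> 342
Final: pos=(-40.17,-7.901), heading=342, 5 segment(s) drawn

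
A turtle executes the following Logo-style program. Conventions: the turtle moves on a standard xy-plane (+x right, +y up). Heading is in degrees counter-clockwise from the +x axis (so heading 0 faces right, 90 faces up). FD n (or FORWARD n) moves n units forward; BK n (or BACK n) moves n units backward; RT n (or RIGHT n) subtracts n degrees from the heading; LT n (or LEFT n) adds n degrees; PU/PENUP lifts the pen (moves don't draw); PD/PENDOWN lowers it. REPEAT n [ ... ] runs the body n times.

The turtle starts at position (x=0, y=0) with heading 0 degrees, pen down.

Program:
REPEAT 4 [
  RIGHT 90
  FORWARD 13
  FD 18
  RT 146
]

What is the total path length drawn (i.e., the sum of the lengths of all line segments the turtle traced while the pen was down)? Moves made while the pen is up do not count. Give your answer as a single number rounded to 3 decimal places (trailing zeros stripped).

Executing turtle program step by step:
Start: pos=(0,0), heading=0, pen down
REPEAT 4 [
  -- iteration 1/4 --
  RT 90: heading 0 -> 270
  FD 13: (0,0) -> (0,-13) [heading=270, draw]
  FD 18: (0,-13) -> (0,-31) [heading=270, draw]
  RT 146: heading 270 -> 124
  -- iteration 2/4 --
  RT 90: heading 124 -> 34
  FD 13: (0,-31) -> (10.777,-23.73) [heading=34, draw]
  FD 18: (10.777,-23.73) -> (25.7,-13.665) [heading=34, draw]
  RT 146: heading 34 -> 248
  -- iteration 3/4 --
  RT 90: heading 248 -> 158
  FD 13: (25.7,-13.665) -> (13.647,-8.795) [heading=158, draw]
  FD 18: (13.647,-8.795) -> (-3.043,-2.052) [heading=158, draw]
  RT 146: heading 158 -> 12
  -- iteration 4/4 --
  RT 90: heading 12 -> 282
  FD 13: (-3.043,-2.052) -> (-0.34,-14.768) [heading=282, draw]
  FD 18: (-0.34,-14.768) -> (3.403,-32.375) [heading=282, draw]
  RT 146: heading 282 -> 136
]
Final: pos=(3.403,-32.375), heading=136, 8 segment(s) drawn

Segment lengths:
  seg 1: (0,0) -> (0,-13), length = 13
  seg 2: (0,-13) -> (0,-31), length = 18
  seg 3: (0,-31) -> (10.777,-23.73), length = 13
  seg 4: (10.777,-23.73) -> (25.7,-13.665), length = 18
  seg 5: (25.7,-13.665) -> (13.647,-8.795), length = 13
  seg 6: (13.647,-8.795) -> (-3.043,-2.052), length = 18
  seg 7: (-3.043,-2.052) -> (-0.34,-14.768), length = 13
  seg 8: (-0.34,-14.768) -> (3.403,-32.375), length = 18
Total = 124

Answer: 124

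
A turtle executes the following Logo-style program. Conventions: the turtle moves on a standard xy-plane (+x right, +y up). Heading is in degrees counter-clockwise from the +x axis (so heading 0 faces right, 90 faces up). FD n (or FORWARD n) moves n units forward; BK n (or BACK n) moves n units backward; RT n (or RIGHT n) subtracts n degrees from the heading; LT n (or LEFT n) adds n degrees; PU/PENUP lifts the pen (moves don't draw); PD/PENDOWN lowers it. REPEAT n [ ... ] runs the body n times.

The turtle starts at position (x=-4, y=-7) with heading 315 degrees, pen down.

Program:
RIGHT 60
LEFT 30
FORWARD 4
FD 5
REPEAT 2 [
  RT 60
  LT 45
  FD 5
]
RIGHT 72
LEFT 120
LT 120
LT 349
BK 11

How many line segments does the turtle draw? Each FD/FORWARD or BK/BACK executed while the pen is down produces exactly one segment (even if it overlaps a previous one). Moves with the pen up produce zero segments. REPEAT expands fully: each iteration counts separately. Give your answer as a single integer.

Executing turtle program step by step:
Start: pos=(-4,-7), heading=315, pen down
RT 60: heading 315 -> 255
LT 30: heading 255 -> 285
FD 4: (-4,-7) -> (-2.965,-10.864) [heading=285, draw]
FD 5: (-2.965,-10.864) -> (-1.671,-15.693) [heading=285, draw]
REPEAT 2 [
  -- iteration 1/2 --
  RT 60: heading 285 -> 225
  LT 45: heading 225 -> 270
  FD 5: (-1.671,-15.693) -> (-1.671,-20.693) [heading=270, draw]
  -- iteration 2/2 --
  RT 60: heading 270 -> 210
  LT 45: heading 210 -> 255
  FD 5: (-1.671,-20.693) -> (-2.965,-25.523) [heading=255, draw]
]
RT 72: heading 255 -> 183
LT 120: heading 183 -> 303
LT 120: heading 303 -> 63
LT 349: heading 63 -> 52
BK 11: (-2.965,-25.523) -> (-9.737,-34.191) [heading=52, draw]
Final: pos=(-9.737,-34.191), heading=52, 5 segment(s) drawn
Segments drawn: 5

Answer: 5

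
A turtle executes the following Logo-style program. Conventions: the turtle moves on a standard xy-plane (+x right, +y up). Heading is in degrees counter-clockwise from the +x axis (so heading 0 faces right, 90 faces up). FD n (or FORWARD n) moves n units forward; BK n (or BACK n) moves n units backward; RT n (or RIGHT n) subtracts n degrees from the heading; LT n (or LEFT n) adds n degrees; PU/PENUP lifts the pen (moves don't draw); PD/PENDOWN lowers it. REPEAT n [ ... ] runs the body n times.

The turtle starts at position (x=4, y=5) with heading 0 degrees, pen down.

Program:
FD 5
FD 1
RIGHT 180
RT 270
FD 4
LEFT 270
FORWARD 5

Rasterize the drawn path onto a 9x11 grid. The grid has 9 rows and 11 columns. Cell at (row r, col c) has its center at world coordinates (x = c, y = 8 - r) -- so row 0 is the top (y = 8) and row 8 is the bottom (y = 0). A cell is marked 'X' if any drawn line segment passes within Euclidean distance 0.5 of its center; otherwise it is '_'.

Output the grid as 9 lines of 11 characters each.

Segment 0: (4,5) -> (9,5)
Segment 1: (9,5) -> (10,5)
Segment 2: (10,5) -> (10,1)
Segment 3: (10,1) -> (5,1)

Answer: ___________
___________
___________
____XXXXXXX
__________X
__________X
__________X
_____XXXXXX
___________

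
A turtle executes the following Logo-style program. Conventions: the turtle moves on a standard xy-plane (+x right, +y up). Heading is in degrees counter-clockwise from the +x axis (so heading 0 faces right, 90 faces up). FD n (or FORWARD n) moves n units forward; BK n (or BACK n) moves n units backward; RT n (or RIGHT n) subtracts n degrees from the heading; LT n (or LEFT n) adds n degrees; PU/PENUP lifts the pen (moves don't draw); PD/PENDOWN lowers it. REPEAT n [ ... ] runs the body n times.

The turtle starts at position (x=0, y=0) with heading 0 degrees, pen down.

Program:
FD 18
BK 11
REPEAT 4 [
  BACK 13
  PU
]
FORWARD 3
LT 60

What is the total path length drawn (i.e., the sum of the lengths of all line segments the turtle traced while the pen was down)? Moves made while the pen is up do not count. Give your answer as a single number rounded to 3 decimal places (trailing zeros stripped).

Answer: 42

Derivation:
Executing turtle program step by step:
Start: pos=(0,0), heading=0, pen down
FD 18: (0,0) -> (18,0) [heading=0, draw]
BK 11: (18,0) -> (7,0) [heading=0, draw]
REPEAT 4 [
  -- iteration 1/4 --
  BK 13: (7,0) -> (-6,0) [heading=0, draw]
  PU: pen up
  -- iteration 2/4 --
  BK 13: (-6,0) -> (-19,0) [heading=0, move]
  PU: pen up
  -- iteration 3/4 --
  BK 13: (-19,0) -> (-32,0) [heading=0, move]
  PU: pen up
  -- iteration 4/4 --
  BK 13: (-32,0) -> (-45,0) [heading=0, move]
  PU: pen up
]
FD 3: (-45,0) -> (-42,0) [heading=0, move]
LT 60: heading 0 -> 60
Final: pos=(-42,0), heading=60, 3 segment(s) drawn

Segment lengths:
  seg 1: (0,0) -> (18,0), length = 18
  seg 2: (18,0) -> (7,0), length = 11
  seg 3: (7,0) -> (-6,0), length = 13
Total = 42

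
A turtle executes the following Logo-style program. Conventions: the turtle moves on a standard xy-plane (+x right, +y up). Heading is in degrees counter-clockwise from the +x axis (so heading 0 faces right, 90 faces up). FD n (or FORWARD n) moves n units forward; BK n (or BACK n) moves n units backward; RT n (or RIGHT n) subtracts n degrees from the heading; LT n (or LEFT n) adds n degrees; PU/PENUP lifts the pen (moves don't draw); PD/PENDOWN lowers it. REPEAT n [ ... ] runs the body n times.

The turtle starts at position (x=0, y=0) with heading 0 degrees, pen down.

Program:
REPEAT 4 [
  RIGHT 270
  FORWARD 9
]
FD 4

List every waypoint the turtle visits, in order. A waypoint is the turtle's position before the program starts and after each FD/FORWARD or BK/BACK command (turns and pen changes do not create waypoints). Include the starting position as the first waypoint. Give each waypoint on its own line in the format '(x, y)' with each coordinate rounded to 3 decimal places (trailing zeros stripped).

Executing turtle program step by step:
Start: pos=(0,0), heading=0, pen down
REPEAT 4 [
  -- iteration 1/4 --
  RT 270: heading 0 -> 90
  FD 9: (0,0) -> (0,9) [heading=90, draw]
  -- iteration 2/4 --
  RT 270: heading 90 -> 180
  FD 9: (0,9) -> (-9,9) [heading=180, draw]
  -- iteration 3/4 --
  RT 270: heading 180 -> 270
  FD 9: (-9,9) -> (-9,0) [heading=270, draw]
  -- iteration 4/4 --
  RT 270: heading 270 -> 0
  FD 9: (-9,0) -> (0,0) [heading=0, draw]
]
FD 4: (0,0) -> (4,0) [heading=0, draw]
Final: pos=(4,0), heading=0, 5 segment(s) drawn
Waypoints (6 total):
(0, 0)
(0, 9)
(-9, 9)
(-9, 0)
(0, 0)
(4, 0)

Answer: (0, 0)
(0, 9)
(-9, 9)
(-9, 0)
(0, 0)
(4, 0)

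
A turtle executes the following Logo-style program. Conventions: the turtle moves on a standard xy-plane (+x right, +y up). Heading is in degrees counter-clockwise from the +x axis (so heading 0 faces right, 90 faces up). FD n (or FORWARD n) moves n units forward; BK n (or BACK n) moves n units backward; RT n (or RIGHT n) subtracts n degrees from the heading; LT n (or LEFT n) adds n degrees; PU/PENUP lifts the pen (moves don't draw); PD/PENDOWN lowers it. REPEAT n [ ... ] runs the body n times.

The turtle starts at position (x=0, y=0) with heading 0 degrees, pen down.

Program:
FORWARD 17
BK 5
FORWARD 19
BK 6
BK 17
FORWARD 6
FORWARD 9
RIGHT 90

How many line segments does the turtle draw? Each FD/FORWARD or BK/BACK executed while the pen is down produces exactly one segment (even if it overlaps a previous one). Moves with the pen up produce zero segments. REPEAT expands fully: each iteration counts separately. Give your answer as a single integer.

Executing turtle program step by step:
Start: pos=(0,0), heading=0, pen down
FD 17: (0,0) -> (17,0) [heading=0, draw]
BK 5: (17,0) -> (12,0) [heading=0, draw]
FD 19: (12,0) -> (31,0) [heading=0, draw]
BK 6: (31,0) -> (25,0) [heading=0, draw]
BK 17: (25,0) -> (8,0) [heading=0, draw]
FD 6: (8,0) -> (14,0) [heading=0, draw]
FD 9: (14,0) -> (23,0) [heading=0, draw]
RT 90: heading 0 -> 270
Final: pos=(23,0), heading=270, 7 segment(s) drawn
Segments drawn: 7

Answer: 7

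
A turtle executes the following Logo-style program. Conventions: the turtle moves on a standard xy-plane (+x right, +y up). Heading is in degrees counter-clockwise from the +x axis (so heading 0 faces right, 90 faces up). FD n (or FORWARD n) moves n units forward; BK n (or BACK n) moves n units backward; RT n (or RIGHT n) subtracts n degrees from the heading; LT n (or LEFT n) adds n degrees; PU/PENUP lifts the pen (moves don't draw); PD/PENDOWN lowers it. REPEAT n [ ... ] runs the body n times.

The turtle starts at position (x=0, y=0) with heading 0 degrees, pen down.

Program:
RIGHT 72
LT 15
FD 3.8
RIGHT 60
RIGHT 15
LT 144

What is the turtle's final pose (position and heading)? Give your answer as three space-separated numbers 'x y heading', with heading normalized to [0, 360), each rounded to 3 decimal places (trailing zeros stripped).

Executing turtle program step by step:
Start: pos=(0,0), heading=0, pen down
RT 72: heading 0 -> 288
LT 15: heading 288 -> 303
FD 3.8: (0,0) -> (2.07,-3.187) [heading=303, draw]
RT 60: heading 303 -> 243
RT 15: heading 243 -> 228
LT 144: heading 228 -> 12
Final: pos=(2.07,-3.187), heading=12, 1 segment(s) drawn

Answer: 2.07 -3.187 12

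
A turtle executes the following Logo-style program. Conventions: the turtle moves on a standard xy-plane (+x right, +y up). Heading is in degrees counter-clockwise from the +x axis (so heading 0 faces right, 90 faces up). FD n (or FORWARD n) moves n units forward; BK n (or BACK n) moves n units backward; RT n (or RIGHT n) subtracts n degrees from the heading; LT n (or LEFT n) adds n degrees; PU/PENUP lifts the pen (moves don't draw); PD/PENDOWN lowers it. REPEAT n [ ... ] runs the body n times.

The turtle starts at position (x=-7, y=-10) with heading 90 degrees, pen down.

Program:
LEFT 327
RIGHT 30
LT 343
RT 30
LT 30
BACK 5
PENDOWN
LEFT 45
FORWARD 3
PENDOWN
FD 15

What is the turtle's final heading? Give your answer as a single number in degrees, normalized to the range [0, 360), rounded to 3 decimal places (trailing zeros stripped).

Answer: 55

Derivation:
Executing turtle program step by step:
Start: pos=(-7,-10), heading=90, pen down
LT 327: heading 90 -> 57
RT 30: heading 57 -> 27
LT 343: heading 27 -> 10
RT 30: heading 10 -> 340
LT 30: heading 340 -> 10
BK 5: (-7,-10) -> (-11.924,-10.868) [heading=10, draw]
PD: pen down
LT 45: heading 10 -> 55
FD 3: (-11.924,-10.868) -> (-10.203,-8.411) [heading=55, draw]
PD: pen down
FD 15: (-10.203,-8.411) -> (-1.6,3.876) [heading=55, draw]
Final: pos=(-1.6,3.876), heading=55, 3 segment(s) drawn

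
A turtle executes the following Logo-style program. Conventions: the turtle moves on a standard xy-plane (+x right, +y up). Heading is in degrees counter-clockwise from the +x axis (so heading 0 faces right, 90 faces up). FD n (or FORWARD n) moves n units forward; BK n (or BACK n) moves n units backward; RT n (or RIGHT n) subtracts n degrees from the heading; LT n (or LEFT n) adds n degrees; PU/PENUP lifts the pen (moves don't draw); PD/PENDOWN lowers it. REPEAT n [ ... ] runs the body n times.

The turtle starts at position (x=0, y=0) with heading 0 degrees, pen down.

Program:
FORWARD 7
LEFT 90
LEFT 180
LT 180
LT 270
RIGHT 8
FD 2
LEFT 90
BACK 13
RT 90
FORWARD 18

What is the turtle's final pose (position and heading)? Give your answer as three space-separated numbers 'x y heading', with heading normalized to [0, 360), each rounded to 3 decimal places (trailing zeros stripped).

Executing turtle program step by step:
Start: pos=(0,0), heading=0, pen down
FD 7: (0,0) -> (7,0) [heading=0, draw]
LT 90: heading 0 -> 90
LT 180: heading 90 -> 270
LT 180: heading 270 -> 90
LT 270: heading 90 -> 0
RT 8: heading 0 -> 352
FD 2: (7,0) -> (8.981,-0.278) [heading=352, draw]
LT 90: heading 352 -> 82
BK 13: (8.981,-0.278) -> (7.171,-13.152) [heading=82, draw]
RT 90: heading 82 -> 352
FD 18: (7.171,-13.152) -> (24.996,-15.657) [heading=352, draw]
Final: pos=(24.996,-15.657), heading=352, 4 segment(s) drawn

Answer: 24.996 -15.657 352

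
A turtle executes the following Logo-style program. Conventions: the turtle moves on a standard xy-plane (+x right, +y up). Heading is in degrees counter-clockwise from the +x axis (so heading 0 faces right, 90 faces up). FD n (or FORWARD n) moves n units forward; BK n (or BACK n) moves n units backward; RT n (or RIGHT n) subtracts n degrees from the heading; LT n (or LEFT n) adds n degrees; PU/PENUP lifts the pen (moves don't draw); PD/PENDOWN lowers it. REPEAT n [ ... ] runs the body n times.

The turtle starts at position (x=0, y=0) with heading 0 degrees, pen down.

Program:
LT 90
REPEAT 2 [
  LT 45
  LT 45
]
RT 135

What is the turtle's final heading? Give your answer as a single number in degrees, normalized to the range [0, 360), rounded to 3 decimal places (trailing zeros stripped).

Answer: 135

Derivation:
Executing turtle program step by step:
Start: pos=(0,0), heading=0, pen down
LT 90: heading 0 -> 90
REPEAT 2 [
  -- iteration 1/2 --
  LT 45: heading 90 -> 135
  LT 45: heading 135 -> 180
  -- iteration 2/2 --
  LT 45: heading 180 -> 225
  LT 45: heading 225 -> 270
]
RT 135: heading 270 -> 135
Final: pos=(0,0), heading=135, 0 segment(s) drawn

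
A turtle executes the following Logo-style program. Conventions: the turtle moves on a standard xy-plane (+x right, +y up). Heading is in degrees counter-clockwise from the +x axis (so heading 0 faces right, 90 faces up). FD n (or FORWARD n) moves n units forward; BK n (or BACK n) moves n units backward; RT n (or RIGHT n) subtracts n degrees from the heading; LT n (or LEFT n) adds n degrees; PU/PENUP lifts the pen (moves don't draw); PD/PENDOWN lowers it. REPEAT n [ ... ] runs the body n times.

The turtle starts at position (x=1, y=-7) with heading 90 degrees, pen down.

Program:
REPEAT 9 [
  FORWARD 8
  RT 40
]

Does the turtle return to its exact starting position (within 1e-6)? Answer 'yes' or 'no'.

Answer: yes

Derivation:
Executing turtle program step by step:
Start: pos=(1,-7), heading=90, pen down
REPEAT 9 [
  -- iteration 1/9 --
  FD 8: (1,-7) -> (1,1) [heading=90, draw]
  RT 40: heading 90 -> 50
  -- iteration 2/9 --
  FD 8: (1,1) -> (6.142,7.128) [heading=50, draw]
  RT 40: heading 50 -> 10
  -- iteration 3/9 --
  FD 8: (6.142,7.128) -> (14.021,8.518) [heading=10, draw]
  RT 40: heading 10 -> 330
  -- iteration 4/9 --
  FD 8: (14.021,8.518) -> (20.949,4.518) [heading=330, draw]
  RT 40: heading 330 -> 290
  -- iteration 5/9 --
  FD 8: (20.949,4.518) -> (23.685,-3) [heading=290, draw]
  RT 40: heading 290 -> 250
  -- iteration 6/9 --
  FD 8: (23.685,-3) -> (20.949,-10.518) [heading=250, draw]
  RT 40: heading 250 -> 210
  -- iteration 7/9 --
  FD 8: (20.949,-10.518) -> (14.021,-14.518) [heading=210, draw]
  RT 40: heading 210 -> 170
  -- iteration 8/9 --
  FD 8: (14.021,-14.518) -> (6.142,-13.128) [heading=170, draw]
  RT 40: heading 170 -> 130
  -- iteration 9/9 --
  FD 8: (6.142,-13.128) -> (1,-7) [heading=130, draw]
  RT 40: heading 130 -> 90
]
Final: pos=(1,-7), heading=90, 9 segment(s) drawn

Start position: (1, -7)
Final position: (1, -7)
Distance = 0; < 1e-6 -> CLOSED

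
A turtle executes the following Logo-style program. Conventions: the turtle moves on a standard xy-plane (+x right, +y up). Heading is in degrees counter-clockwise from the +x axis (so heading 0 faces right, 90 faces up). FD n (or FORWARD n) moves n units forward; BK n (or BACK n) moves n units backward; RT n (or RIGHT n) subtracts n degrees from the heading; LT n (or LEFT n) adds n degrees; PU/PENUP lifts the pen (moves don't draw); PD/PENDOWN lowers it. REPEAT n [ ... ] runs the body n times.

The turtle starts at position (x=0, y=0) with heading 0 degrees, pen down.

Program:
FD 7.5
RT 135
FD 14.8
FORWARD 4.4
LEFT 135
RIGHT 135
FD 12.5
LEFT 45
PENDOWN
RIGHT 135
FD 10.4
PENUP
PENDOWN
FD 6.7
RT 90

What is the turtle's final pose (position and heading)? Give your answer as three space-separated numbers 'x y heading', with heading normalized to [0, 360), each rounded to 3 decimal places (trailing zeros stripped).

Executing turtle program step by step:
Start: pos=(0,0), heading=0, pen down
FD 7.5: (0,0) -> (7.5,0) [heading=0, draw]
RT 135: heading 0 -> 225
FD 14.8: (7.5,0) -> (-2.965,-10.465) [heading=225, draw]
FD 4.4: (-2.965,-10.465) -> (-6.076,-13.576) [heading=225, draw]
LT 135: heading 225 -> 0
RT 135: heading 0 -> 225
FD 12.5: (-6.076,-13.576) -> (-14.915,-22.415) [heading=225, draw]
LT 45: heading 225 -> 270
PD: pen down
RT 135: heading 270 -> 135
FD 10.4: (-14.915,-22.415) -> (-22.269,-15.061) [heading=135, draw]
PU: pen up
PD: pen down
FD 6.7: (-22.269,-15.061) -> (-27.007,-10.324) [heading=135, draw]
RT 90: heading 135 -> 45
Final: pos=(-27.007,-10.324), heading=45, 6 segment(s) drawn

Answer: -27.007 -10.324 45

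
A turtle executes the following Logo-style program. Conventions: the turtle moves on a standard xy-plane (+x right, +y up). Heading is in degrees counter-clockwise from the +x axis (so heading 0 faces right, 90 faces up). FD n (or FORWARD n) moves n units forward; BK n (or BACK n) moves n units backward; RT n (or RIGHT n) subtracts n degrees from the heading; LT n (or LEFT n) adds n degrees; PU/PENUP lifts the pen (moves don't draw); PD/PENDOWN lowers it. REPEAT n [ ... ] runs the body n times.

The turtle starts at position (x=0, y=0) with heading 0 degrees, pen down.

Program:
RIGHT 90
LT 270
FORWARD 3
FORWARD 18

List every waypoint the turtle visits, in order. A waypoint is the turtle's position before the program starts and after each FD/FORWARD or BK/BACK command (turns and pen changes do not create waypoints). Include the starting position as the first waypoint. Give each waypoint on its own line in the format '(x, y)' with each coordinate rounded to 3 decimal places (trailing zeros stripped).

Answer: (0, 0)
(-3, 0)
(-21, 0)

Derivation:
Executing turtle program step by step:
Start: pos=(0,0), heading=0, pen down
RT 90: heading 0 -> 270
LT 270: heading 270 -> 180
FD 3: (0,0) -> (-3,0) [heading=180, draw]
FD 18: (-3,0) -> (-21,0) [heading=180, draw]
Final: pos=(-21,0), heading=180, 2 segment(s) drawn
Waypoints (3 total):
(0, 0)
(-3, 0)
(-21, 0)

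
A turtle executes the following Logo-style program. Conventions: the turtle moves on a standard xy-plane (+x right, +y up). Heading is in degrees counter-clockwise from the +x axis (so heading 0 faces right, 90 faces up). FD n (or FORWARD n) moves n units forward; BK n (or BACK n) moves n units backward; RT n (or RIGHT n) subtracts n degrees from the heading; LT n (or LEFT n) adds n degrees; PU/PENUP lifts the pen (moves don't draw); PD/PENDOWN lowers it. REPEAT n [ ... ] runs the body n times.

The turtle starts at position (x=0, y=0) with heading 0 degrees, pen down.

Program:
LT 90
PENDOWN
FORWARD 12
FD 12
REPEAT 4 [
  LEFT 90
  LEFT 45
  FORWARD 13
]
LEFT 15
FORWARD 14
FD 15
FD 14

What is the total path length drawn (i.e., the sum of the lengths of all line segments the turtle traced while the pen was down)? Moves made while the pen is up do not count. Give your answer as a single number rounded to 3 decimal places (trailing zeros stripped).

Executing turtle program step by step:
Start: pos=(0,0), heading=0, pen down
LT 90: heading 0 -> 90
PD: pen down
FD 12: (0,0) -> (0,12) [heading=90, draw]
FD 12: (0,12) -> (0,24) [heading=90, draw]
REPEAT 4 [
  -- iteration 1/4 --
  LT 90: heading 90 -> 180
  LT 45: heading 180 -> 225
  FD 13: (0,24) -> (-9.192,14.808) [heading=225, draw]
  -- iteration 2/4 --
  LT 90: heading 225 -> 315
  LT 45: heading 315 -> 0
  FD 13: (-9.192,14.808) -> (3.808,14.808) [heading=0, draw]
  -- iteration 3/4 --
  LT 90: heading 0 -> 90
  LT 45: heading 90 -> 135
  FD 13: (3.808,14.808) -> (-5.385,24) [heading=135, draw]
  -- iteration 4/4 --
  LT 90: heading 135 -> 225
  LT 45: heading 225 -> 270
  FD 13: (-5.385,24) -> (-5.385,11) [heading=270, draw]
]
LT 15: heading 270 -> 285
FD 14: (-5.385,11) -> (-1.761,-2.523) [heading=285, draw]
FD 15: (-1.761,-2.523) -> (2.121,-17.012) [heading=285, draw]
FD 14: (2.121,-17.012) -> (5.744,-30.535) [heading=285, draw]
Final: pos=(5.744,-30.535), heading=285, 9 segment(s) drawn

Segment lengths:
  seg 1: (0,0) -> (0,12), length = 12
  seg 2: (0,12) -> (0,24), length = 12
  seg 3: (0,24) -> (-9.192,14.808), length = 13
  seg 4: (-9.192,14.808) -> (3.808,14.808), length = 13
  seg 5: (3.808,14.808) -> (-5.385,24), length = 13
  seg 6: (-5.385,24) -> (-5.385,11), length = 13
  seg 7: (-5.385,11) -> (-1.761,-2.523), length = 14
  seg 8: (-1.761,-2.523) -> (2.121,-17.012), length = 15
  seg 9: (2.121,-17.012) -> (5.744,-30.535), length = 14
Total = 119

Answer: 119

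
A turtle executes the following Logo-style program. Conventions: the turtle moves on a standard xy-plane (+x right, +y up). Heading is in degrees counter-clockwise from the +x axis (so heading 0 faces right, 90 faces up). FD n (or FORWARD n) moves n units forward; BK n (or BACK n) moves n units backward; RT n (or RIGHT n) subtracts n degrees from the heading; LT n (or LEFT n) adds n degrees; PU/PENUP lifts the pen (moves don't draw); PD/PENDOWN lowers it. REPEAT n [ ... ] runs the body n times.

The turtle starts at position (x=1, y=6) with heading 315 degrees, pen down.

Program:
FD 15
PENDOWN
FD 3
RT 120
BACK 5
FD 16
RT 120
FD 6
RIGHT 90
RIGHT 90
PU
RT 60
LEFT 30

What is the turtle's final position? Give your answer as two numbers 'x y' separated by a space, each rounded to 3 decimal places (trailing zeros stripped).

Executing turtle program step by step:
Start: pos=(1,6), heading=315, pen down
FD 15: (1,6) -> (11.607,-4.607) [heading=315, draw]
PD: pen down
FD 3: (11.607,-4.607) -> (13.728,-6.728) [heading=315, draw]
RT 120: heading 315 -> 195
BK 5: (13.728,-6.728) -> (18.558,-5.434) [heading=195, draw]
FD 16: (18.558,-5.434) -> (3.103,-9.575) [heading=195, draw]
RT 120: heading 195 -> 75
FD 6: (3.103,-9.575) -> (4.656,-3.779) [heading=75, draw]
RT 90: heading 75 -> 345
RT 90: heading 345 -> 255
PU: pen up
RT 60: heading 255 -> 195
LT 30: heading 195 -> 225
Final: pos=(4.656,-3.779), heading=225, 5 segment(s) drawn

Answer: 4.656 -3.779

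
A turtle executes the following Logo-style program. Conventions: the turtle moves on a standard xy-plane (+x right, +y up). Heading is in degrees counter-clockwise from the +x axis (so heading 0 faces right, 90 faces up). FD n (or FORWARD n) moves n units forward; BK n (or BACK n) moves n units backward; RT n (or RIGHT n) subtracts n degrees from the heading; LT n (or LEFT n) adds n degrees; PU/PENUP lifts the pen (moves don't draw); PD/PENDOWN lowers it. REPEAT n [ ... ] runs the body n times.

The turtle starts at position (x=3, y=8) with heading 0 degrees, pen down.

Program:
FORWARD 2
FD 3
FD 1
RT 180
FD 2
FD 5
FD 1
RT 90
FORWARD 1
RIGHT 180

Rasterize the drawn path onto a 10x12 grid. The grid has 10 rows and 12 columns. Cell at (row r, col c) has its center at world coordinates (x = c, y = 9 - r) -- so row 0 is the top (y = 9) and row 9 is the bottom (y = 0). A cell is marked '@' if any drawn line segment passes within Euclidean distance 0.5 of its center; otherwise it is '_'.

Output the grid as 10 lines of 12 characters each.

Answer: _@__________
_@@@@@@@@@__
____________
____________
____________
____________
____________
____________
____________
____________

Derivation:
Segment 0: (3,8) -> (5,8)
Segment 1: (5,8) -> (8,8)
Segment 2: (8,8) -> (9,8)
Segment 3: (9,8) -> (7,8)
Segment 4: (7,8) -> (2,8)
Segment 5: (2,8) -> (1,8)
Segment 6: (1,8) -> (1,9)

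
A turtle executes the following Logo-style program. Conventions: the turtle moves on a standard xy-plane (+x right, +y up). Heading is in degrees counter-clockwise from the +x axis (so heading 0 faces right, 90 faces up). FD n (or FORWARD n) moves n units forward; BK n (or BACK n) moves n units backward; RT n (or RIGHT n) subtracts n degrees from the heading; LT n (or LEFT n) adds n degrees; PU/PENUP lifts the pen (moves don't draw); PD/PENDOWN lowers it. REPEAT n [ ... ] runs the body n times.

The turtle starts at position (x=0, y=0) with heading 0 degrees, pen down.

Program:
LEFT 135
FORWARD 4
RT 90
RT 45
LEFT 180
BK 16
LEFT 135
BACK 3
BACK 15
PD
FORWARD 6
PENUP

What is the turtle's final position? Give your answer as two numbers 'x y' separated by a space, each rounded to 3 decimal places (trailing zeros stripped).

Executing turtle program step by step:
Start: pos=(0,0), heading=0, pen down
LT 135: heading 0 -> 135
FD 4: (0,0) -> (-2.828,2.828) [heading=135, draw]
RT 90: heading 135 -> 45
RT 45: heading 45 -> 0
LT 180: heading 0 -> 180
BK 16: (-2.828,2.828) -> (13.172,2.828) [heading=180, draw]
LT 135: heading 180 -> 315
BK 3: (13.172,2.828) -> (11.05,4.95) [heading=315, draw]
BK 15: (11.05,4.95) -> (0.444,15.556) [heading=315, draw]
PD: pen down
FD 6: (0.444,15.556) -> (4.686,11.314) [heading=315, draw]
PU: pen up
Final: pos=(4.686,11.314), heading=315, 5 segment(s) drawn

Answer: 4.686 11.314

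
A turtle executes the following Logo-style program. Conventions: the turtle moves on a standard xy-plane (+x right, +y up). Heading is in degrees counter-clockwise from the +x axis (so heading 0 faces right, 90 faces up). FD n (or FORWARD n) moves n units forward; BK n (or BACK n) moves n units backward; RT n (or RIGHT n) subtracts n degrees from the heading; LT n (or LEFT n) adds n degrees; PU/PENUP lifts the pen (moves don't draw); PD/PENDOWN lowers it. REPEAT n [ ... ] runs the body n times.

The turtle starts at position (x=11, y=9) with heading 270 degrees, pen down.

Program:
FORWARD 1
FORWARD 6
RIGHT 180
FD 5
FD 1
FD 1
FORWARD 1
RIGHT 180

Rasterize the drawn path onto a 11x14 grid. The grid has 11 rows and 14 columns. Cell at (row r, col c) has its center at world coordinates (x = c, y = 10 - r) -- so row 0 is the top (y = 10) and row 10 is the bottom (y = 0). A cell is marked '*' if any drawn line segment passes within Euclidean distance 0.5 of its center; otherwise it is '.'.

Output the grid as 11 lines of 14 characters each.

Segment 0: (11,9) -> (11,8)
Segment 1: (11,8) -> (11,2)
Segment 2: (11,2) -> (11,7)
Segment 3: (11,7) -> (11,8)
Segment 4: (11,8) -> (11,9)
Segment 5: (11,9) -> (11,10)

Answer: ...........*..
...........*..
...........*..
...........*..
...........*..
...........*..
...........*..
...........*..
...........*..
..............
..............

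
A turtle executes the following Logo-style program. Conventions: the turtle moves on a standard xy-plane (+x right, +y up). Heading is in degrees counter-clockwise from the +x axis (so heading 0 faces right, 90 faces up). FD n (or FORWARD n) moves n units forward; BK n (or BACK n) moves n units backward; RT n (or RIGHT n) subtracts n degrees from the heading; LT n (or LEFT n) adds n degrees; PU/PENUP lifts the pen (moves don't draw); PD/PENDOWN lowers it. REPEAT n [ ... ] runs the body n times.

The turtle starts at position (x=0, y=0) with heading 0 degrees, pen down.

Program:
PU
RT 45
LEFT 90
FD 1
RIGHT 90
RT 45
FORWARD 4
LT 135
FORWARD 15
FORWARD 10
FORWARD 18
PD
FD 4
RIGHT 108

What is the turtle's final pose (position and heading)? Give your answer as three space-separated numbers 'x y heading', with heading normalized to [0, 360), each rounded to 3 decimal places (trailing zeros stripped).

Executing turtle program step by step:
Start: pos=(0,0), heading=0, pen down
PU: pen up
RT 45: heading 0 -> 315
LT 90: heading 315 -> 45
FD 1: (0,0) -> (0.707,0.707) [heading=45, move]
RT 90: heading 45 -> 315
RT 45: heading 315 -> 270
FD 4: (0.707,0.707) -> (0.707,-3.293) [heading=270, move]
LT 135: heading 270 -> 45
FD 15: (0.707,-3.293) -> (11.314,7.314) [heading=45, move]
FD 10: (11.314,7.314) -> (18.385,14.385) [heading=45, move]
FD 18: (18.385,14.385) -> (31.113,27.113) [heading=45, move]
PD: pen down
FD 4: (31.113,27.113) -> (33.941,29.941) [heading=45, draw]
RT 108: heading 45 -> 297
Final: pos=(33.941,29.941), heading=297, 1 segment(s) drawn

Answer: 33.941 29.941 297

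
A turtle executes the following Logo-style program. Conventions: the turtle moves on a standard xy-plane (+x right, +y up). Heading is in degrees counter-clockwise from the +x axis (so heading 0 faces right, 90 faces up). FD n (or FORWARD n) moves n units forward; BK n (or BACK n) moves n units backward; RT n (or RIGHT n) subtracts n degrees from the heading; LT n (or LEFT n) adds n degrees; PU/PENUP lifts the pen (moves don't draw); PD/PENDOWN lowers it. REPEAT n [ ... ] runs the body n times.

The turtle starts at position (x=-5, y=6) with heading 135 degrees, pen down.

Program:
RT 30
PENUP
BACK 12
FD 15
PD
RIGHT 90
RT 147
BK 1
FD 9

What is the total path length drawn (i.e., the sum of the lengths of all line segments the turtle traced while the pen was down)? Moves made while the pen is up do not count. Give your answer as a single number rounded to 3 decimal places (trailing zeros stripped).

Answer: 10

Derivation:
Executing turtle program step by step:
Start: pos=(-5,6), heading=135, pen down
RT 30: heading 135 -> 105
PU: pen up
BK 12: (-5,6) -> (-1.894,-5.591) [heading=105, move]
FD 15: (-1.894,-5.591) -> (-5.776,8.898) [heading=105, move]
PD: pen down
RT 90: heading 105 -> 15
RT 147: heading 15 -> 228
BK 1: (-5.776,8.898) -> (-5.107,9.641) [heading=228, draw]
FD 9: (-5.107,9.641) -> (-11.13,2.953) [heading=228, draw]
Final: pos=(-11.13,2.953), heading=228, 2 segment(s) drawn

Segment lengths:
  seg 1: (-5.776,8.898) -> (-5.107,9.641), length = 1
  seg 2: (-5.107,9.641) -> (-11.13,2.953), length = 9
Total = 10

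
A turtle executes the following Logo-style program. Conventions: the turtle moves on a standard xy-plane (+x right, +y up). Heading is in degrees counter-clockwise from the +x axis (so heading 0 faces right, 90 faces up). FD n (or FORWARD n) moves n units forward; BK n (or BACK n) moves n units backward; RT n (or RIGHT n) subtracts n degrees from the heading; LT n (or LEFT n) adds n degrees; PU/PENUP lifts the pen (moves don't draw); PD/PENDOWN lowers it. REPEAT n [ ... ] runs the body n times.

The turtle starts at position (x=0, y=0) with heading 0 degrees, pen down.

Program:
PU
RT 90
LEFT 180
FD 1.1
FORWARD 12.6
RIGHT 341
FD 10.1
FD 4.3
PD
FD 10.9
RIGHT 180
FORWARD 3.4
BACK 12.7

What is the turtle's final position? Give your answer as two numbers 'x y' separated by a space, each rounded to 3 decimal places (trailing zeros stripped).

Answer: -11.265 46.415

Derivation:
Executing turtle program step by step:
Start: pos=(0,0), heading=0, pen down
PU: pen up
RT 90: heading 0 -> 270
LT 180: heading 270 -> 90
FD 1.1: (0,0) -> (0,1.1) [heading=90, move]
FD 12.6: (0,1.1) -> (0,13.7) [heading=90, move]
RT 341: heading 90 -> 109
FD 10.1: (0,13.7) -> (-3.288,23.25) [heading=109, move]
FD 4.3: (-3.288,23.25) -> (-4.688,27.315) [heading=109, move]
PD: pen down
FD 10.9: (-4.688,27.315) -> (-8.237,37.622) [heading=109, draw]
RT 180: heading 109 -> 289
FD 3.4: (-8.237,37.622) -> (-7.13,34.407) [heading=289, draw]
BK 12.7: (-7.13,34.407) -> (-11.265,46.415) [heading=289, draw]
Final: pos=(-11.265,46.415), heading=289, 3 segment(s) drawn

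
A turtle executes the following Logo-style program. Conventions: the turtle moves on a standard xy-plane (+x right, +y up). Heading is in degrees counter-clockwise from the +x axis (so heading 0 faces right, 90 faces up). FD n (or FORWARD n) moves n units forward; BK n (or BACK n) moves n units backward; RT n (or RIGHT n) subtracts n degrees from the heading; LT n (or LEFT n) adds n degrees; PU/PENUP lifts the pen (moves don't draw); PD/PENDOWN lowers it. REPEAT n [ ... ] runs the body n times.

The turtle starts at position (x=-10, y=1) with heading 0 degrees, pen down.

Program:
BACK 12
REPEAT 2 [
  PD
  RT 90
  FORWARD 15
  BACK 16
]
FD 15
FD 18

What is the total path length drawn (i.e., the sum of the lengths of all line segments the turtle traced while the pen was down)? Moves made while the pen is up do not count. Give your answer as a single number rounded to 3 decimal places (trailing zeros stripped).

Answer: 107

Derivation:
Executing turtle program step by step:
Start: pos=(-10,1), heading=0, pen down
BK 12: (-10,1) -> (-22,1) [heading=0, draw]
REPEAT 2 [
  -- iteration 1/2 --
  PD: pen down
  RT 90: heading 0 -> 270
  FD 15: (-22,1) -> (-22,-14) [heading=270, draw]
  BK 16: (-22,-14) -> (-22,2) [heading=270, draw]
  -- iteration 2/2 --
  PD: pen down
  RT 90: heading 270 -> 180
  FD 15: (-22,2) -> (-37,2) [heading=180, draw]
  BK 16: (-37,2) -> (-21,2) [heading=180, draw]
]
FD 15: (-21,2) -> (-36,2) [heading=180, draw]
FD 18: (-36,2) -> (-54,2) [heading=180, draw]
Final: pos=(-54,2), heading=180, 7 segment(s) drawn

Segment lengths:
  seg 1: (-10,1) -> (-22,1), length = 12
  seg 2: (-22,1) -> (-22,-14), length = 15
  seg 3: (-22,-14) -> (-22,2), length = 16
  seg 4: (-22,2) -> (-37,2), length = 15
  seg 5: (-37,2) -> (-21,2), length = 16
  seg 6: (-21,2) -> (-36,2), length = 15
  seg 7: (-36,2) -> (-54,2), length = 18
Total = 107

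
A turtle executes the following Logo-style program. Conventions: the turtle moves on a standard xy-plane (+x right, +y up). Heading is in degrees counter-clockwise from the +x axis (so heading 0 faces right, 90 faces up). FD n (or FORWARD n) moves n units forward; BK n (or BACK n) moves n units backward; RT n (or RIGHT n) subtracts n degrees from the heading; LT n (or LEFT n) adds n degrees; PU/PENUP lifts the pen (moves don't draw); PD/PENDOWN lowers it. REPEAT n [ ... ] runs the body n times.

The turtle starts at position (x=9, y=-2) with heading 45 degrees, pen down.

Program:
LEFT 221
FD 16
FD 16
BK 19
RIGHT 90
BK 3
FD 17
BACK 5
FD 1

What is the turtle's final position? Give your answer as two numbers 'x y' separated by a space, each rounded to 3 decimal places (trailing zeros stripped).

Answer: -1.882 -14.271

Derivation:
Executing turtle program step by step:
Start: pos=(9,-2), heading=45, pen down
LT 221: heading 45 -> 266
FD 16: (9,-2) -> (7.884,-17.961) [heading=266, draw]
FD 16: (7.884,-17.961) -> (6.768,-33.922) [heading=266, draw]
BK 19: (6.768,-33.922) -> (8.093,-14.968) [heading=266, draw]
RT 90: heading 266 -> 176
BK 3: (8.093,-14.968) -> (11.086,-15.178) [heading=176, draw]
FD 17: (11.086,-15.178) -> (-5.873,-13.992) [heading=176, draw]
BK 5: (-5.873,-13.992) -> (-0.885,-14.341) [heading=176, draw]
FD 1: (-0.885,-14.341) -> (-1.882,-14.271) [heading=176, draw]
Final: pos=(-1.882,-14.271), heading=176, 7 segment(s) drawn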